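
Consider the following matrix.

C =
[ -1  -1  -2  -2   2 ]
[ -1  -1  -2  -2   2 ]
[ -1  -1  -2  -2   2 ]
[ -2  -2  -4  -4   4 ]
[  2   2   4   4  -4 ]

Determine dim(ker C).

4

Row reduce to echelon form.
R2 ← R2 − R1: [0, 0, 0, 0, 0]
R3 ← R3 − R1: [0, 0, 0, 0, 0]
R4 ← R4 − (2)·R1: [0, 0, 0, 0, 0]
R5 ← R5 + (2)·R1: [0, 0, 0, 0, 0]
1 nonzero row, so rank(C) = 1.
C has 5 columns; by rank–nullity, nullity = 5 − 1 = 4.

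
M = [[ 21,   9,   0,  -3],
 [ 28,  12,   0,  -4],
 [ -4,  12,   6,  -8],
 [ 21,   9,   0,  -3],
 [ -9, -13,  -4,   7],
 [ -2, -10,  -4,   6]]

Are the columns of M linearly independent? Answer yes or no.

no

Row reduce M to echelon form.
R2 ← R2 − (4/3)·R1: [0, 0, 0, 0]
R3 ← R3 + (4/21)·R1: [0, 96/7, 6, -60/7]
R4 ← R4 − R1: [0, 0, 0, 0]
R5 ← R5 + (3/7)·R1: [0, -64/7, -4, 40/7]
R6 ← R6 + (2/21)·R1: [0, -64/7, -4, 40/7]
Swap R2 ↔ R3
R5 ← R5 + (2/3)·R2: [0, 0, 0, 0]
R6 ← R6 + (2/3)·R2: [0, 0, 0, 0]
2 pivots among 4 columns.
Only 2 < 4 pivot columns, so the columns are linearly dependent.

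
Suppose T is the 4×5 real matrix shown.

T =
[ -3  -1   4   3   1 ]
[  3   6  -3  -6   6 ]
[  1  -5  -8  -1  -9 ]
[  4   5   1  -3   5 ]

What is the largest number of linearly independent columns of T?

3

Row reduce to echelon form.
R2 ← R2 + R1: [0, 5, 1, -3, 7]
R3 ← R3 + (1/3)·R1: [0, -16/3, -20/3, 0, -26/3]
R4 ← R4 + (4/3)·R1: [0, 11/3, 19/3, 1, 19/3]
R3 ← R3 + (16/15)·R2: [0, 0, -28/5, -16/5, -6/5]
R4 ← R4 − (11/15)·R2: [0, 0, 28/5, 16/5, 6/5]
R4 ← R4 + R3: [0, 0, 0, 0, 0]
Echelon form has 3 nonzero rows, so rank(T) = 3.
The rank gives the maximum number of linearly independent columns: 3.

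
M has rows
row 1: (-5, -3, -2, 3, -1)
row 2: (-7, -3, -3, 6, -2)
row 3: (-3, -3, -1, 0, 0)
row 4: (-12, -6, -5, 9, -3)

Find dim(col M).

Row reduce to echelon form.
R2 ← R2 − (7/5)·R1: [0, 6/5, -1/5, 9/5, -3/5]
R3 ← R3 − (3/5)·R1: [0, -6/5, 1/5, -9/5, 3/5]
R4 ← R4 − (12/5)·R1: [0, 6/5, -1/5, 9/5, -3/5]
R3 ← R3 + R2: [0, 0, 0, 0, 0]
R4 ← R4 − R2: [0, 0, 0, 0, 0]
Echelon form has 2 nonzero rows, so rank(M) = 2.
The column space has dimension equal to the rank: 2.

2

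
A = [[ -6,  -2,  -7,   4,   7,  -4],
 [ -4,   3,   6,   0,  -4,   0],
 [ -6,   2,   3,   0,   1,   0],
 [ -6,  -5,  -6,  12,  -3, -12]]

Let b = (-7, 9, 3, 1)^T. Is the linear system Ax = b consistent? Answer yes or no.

yes

Row reduce the augmented matrix [A | b].
R2 ← R2 − (2/3)·R1: [0, 13/3, 32/3, -8/3, -26/3, 8/3, 41/3]
R3 ← R3 − R1: [0, 4, 10, -4, -6, 4, 10]
R4 ← R4 − R1: [0, -3, 1, 8, -10, -8, 8]
R3 ← R3 − (12/13)·R2: [0, 0, 2/13, -20/13, 2, 20/13, -34/13]
R4 ← R4 + (9/13)·R2: [0, 0, 109/13, 80/13, -16, -80/13, 227/13]
R4 ← R4 − (109/2)·R3: [0, 0, 0, 90, -125, -90, 160]
The echelon form has 4 nonzero rows, and every pivot lies in the first 6 columns, so rank(A) = rank([A|b]) = 4.
The system is consistent.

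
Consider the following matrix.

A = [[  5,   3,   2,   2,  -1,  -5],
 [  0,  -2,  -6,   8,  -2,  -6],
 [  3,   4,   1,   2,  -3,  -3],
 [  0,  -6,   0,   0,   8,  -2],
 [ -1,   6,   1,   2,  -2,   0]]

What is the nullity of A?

Row reduce to echelon form.
R3 ← R3 − (3/5)·R1: [0, 11/5, -1/5, 4/5, -12/5, 0]
R5 ← R5 + (1/5)·R1: [0, 33/5, 7/5, 12/5, -11/5, -1]
R3 ← R3 + (11/10)·R2: [0, 0, -34/5, 48/5, -23/5, -33/5]
R4 ← R4 − (3)·R2: [0, 0, 18, -24, 14, 16]
R5 ← R5 + (33/10)·R2: [0, 0, -92/5, 144/5, -44/5, -104/5]
R4 ← R4 + (45/17)·R3: [0, 0, 0, 24/17, 31/17, -25/17]
R5 ← R5 − (46/17)·R3: [0, 0, 0, 48/17, 62/17, -50/17]
R5 ← R5 − (2)·R4: [0, 0, 0, 0, 0, 0]
4 nonzero rows, so rank(A) = 4.
A has 6 columns; by rank–nullity, nullity = 6 − 4 = 2.

2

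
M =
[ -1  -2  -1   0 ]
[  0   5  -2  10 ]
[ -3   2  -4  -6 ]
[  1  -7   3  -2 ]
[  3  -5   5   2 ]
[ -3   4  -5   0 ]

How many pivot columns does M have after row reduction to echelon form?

Row reduce to echelon form.
R3 ← R3 − (3)·R1: [0, 8, -1, -6]
R4 ← R4 + R1: [0, -9, 2, -2]
R5 ← R5 + (3)·R1: [0, -11, 2, 2]
R6 ← R6 − (3)·R1: [0, 10, -2, 0]
R3 ← R3 − (8/5)·R2: [0, 0, 11/5, -22]
R4 ← R4 + (9/5)·R2: [0, 0, -8/5, 16]
R5 ← R5 + (11/5)·R2: [0, 0, -12/5, 24]
R6 ← R6 − (2)·R2: [0, 0, 2, -20]
R4 ← R4 + (8/11)·R3: [0, 0, 0, 0]
R5 ← R5 + (12/11)·R3: [0, 0, 0, 0]
R6 ← R6 − (10/11)·R3: [0, 0, 0, 0]
Echelon form has 3 nonzero rows, so rank(M) = 3.
Each nonzero row contributes one pivot column: 3 pivot columns.

3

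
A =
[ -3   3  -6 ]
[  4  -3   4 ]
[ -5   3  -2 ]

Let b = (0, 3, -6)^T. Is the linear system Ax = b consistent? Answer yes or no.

Row reduce the augmented matrix [A | b].
R2 ← R2 + (4/3)·R1: [0, 1, -4, 3]
R3 ← R3 − (5/3)·R1: [0, -2, 8, -6]
R3 ← R3 + (2)·R2: [0, 0, 0, 0]
The echelon form has 2 nonzero rows, and every pivot lies in the first 3 columns, so rank(A) = rank([A|b]) = 2.
The system is consistent.

yes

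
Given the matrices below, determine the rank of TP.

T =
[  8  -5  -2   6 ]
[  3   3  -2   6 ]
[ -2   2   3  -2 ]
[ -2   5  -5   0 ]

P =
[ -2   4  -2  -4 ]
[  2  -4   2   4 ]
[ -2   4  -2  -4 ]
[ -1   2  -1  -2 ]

1

First compute TP:
[[-28,  56, -28, -56],
 [ -2,   4,  -2,  -4],
 [  4,  -8,   4,   8],
 [ 24, -48,  24,  48]]
Now row reduce the product.
R2 ← R2 − (1/14)·R1: [0, 0, 0, 0]
R3 ← R3 + (1/7)·R1: [0, 0, 0, 0]
R4 ← R4 + (6/7)·R1: [0, 0, 0, 0]
1 nonzero row, so rank(TP) = 1.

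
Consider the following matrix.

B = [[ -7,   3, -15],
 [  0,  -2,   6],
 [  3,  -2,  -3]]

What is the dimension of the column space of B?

3

Row reduce to echelon form.
R3 ← R3 + (3/7)·R1: [0, -5/7, -66/7]
R3 ← R3 − (5/14)·R2: [0, 0, -81/7]
Echelon form has 3 nonzero rows, so rank(B) = 3.
The column space has dimension equal to the rank: 3.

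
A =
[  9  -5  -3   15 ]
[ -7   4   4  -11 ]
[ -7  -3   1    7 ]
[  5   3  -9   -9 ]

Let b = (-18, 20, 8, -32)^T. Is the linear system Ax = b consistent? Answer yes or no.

yes

Row reduce the augmented matrix [A | b].
R2 ← R2 + (7/9)·R1: [0, 1/9, 5/3, 2/3, 6]
R3 ← R3 + (7/9)·R1: [0, -62/9, -4/3, 56/3, -6]
R4 ← R4 − (5/9)·R1: [0, 52/9, -22/3, -52/3, -22]
R3 ← R3 + (62)·R2: [0, 0, 102, 60, 366]
R4 ← R4 − (52)·R2: [0, 0, -94, -52, -334]
R4 ← R4 + (47/51)·R3: [0, 0, 0, 56/17, 56/17]
The echelon form has 4 nonzero rows, and every pivot lies in the first 4 columns, so rank(A) = rank([A|b]) = 4.
The system is consistent.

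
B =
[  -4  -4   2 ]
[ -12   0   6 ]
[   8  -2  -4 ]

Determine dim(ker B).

Row reduce to echelon form.
R2 ← R2 − (3)·R1: [0, 12, 0]
R3 ← R3 + (2)·R1: [0, -10, 0]
R3 ← R3 + (5/6)·R2: [0, 0, 0]
2 nonzero rows, so rank(B) = 2.
B has 3 columns; by rank–nullity, nullity = 3 − 2 = 1.

1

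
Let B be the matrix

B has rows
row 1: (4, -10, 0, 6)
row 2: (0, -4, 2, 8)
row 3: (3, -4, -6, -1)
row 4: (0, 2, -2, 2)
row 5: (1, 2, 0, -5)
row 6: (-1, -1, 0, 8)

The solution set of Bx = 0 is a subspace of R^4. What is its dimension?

0

Row reduce to echelon form.
R3 ← R3 − (3/4)·R1: [0, 7/2, -6, -11/2]
R5 ← R5 − (1/4)·R1: [0, 9/2, 0, -13/2]
R6 ← R6 + (1/4)·R1: [0, -7/2, 0, 19/2]
R3 ← R3 + (7/8)·R2: [0, 0, -17/4, 3/2]
R4 ← R4 + (1/2)·R2: [0, 0, -1, 6]
R5 ← R5 + (9/8)·R2: [0, 0, 9/4, 5/2]
R6 ← R6 − (7/8)·R2: [0, 0, -7/4, 5/2]
R4 ← R4 − (4/17)·R3: [0, 0, 0, 96/17]
R5 ← R5 + (9/17)·R3: [0, 0, 0, 56/17]
R6 ← R6 − (7/17)·R3: [0, 0, 0, 32/17]
R5 ← R5 − (7/12)·R4: [0, 0, 0, 0]
R6 ← R6 − (1/3)·R4: [0, 0, 0, 0]
4 nonzero rows, so rank(B) = 4.
B has 4 columns; by rank–nullity, nullity = 4 − 4 = 0.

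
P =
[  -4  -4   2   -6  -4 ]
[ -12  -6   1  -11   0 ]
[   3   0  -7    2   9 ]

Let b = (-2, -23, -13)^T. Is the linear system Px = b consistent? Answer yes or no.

Row reduce the augmented matrix [P | b].
R2 ← R2 − (3)·R1: [0, 6, -5, 7, 12, -17]
R3 ← R3 + (3/4)·R1: [0, -3, -11/2, -5/2, 6, -29/2]
R3 ← R3 + (1/2)·R2: [0, 0, -8, 1, 12, -23]
The echelon form has 3 nonzero rows, and every pivot lies in the first 5 columns, so rank(P) = rank([P|b]) = 3.
The system is consistent.

yes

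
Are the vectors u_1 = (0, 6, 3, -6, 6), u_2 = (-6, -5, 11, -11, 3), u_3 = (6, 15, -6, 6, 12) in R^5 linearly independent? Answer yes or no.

yes

Form the matrix with these vectors as rows and row reduce.
Swap R1 ↔ R2
R3 ← R3 + R1: [0, 10, 5, -5, 15]
R3 ← R3 − (5/3)·R2: [0, 0, 0, 5, 5]
3 nonzero rows, so the 3 vectors span a space of dimension 3.
Since 3 = 3, the vectors are linearly independent.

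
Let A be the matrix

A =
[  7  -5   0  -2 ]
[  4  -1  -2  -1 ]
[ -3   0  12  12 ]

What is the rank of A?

3

Row reduce to echelon form.
R2 ← R2 − (4/7)·R1: [0, 13/7, -2, 1/7]
R3 ← R3 + (3/7)·R1: [0, -15/7, 12, 78/7]
R3 ← R3 + (15/13)·R2: [0, 0, 126/13, 147/13]
Echelon form has 3 nonzero rows, so rank(A) = 3.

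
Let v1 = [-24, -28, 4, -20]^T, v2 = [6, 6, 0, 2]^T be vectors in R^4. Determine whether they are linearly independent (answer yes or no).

Form the matrix with these vectors as rows and row reduce.
R2 ← R2 + (1/4)·R1: [0, -1, 1, -3]
2 nonzero rows, so the 2 vectors span a space of dimension 2.
Since 2 = 2, the vectors are linearly independent.

yes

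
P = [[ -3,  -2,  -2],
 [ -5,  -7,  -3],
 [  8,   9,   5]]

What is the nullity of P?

1

Row reduce to echelon form.
R2 ← R2 − (5/3)·R1: [0, -11/3, 1/3]
R3 ← R3 + (8/3)·R1: [0, 11/3, -1/3]
R3 ← R3 + R2: [0, 0, 0]
2 nonzero rows, so rank(P) = 2.
P has 3 columns; by rank–nullity, nullity = 3 − 2 = 1.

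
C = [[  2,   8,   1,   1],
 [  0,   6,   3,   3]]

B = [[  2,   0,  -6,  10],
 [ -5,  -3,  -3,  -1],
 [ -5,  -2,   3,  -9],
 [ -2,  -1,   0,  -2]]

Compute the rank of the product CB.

First compute CB:
[[-43, -27, -33,   1],
 [-51, -27,  -9, -39]]
Now row reduce the product.
R2 ← R2 − (51/43)·R1: [0, 216/43, 1296/43, -1728/43]
2 nonzero rows, so rank(CB) = 2.

2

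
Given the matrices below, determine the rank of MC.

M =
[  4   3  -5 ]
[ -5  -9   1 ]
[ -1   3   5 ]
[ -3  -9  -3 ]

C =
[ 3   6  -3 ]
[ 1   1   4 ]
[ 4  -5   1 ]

First compute MC:
[[ -5,  52,  -5],
 [-20, -44, -20],
 [ 20, -28,  20],
 [-30, -12, -30]]
Now row reduce the product.
R2 ← R2 − (4)·R1: [0, -252, 0]
R3 ← R3 + (4)·R1: [0, 180, 0]
R4 ← R4 − (6)·R1: [0, -324, 0]
R3 ← R3 + (5/7)·R2: [0, 0, 0]
R4 ← R4 − (9/7)·R2: [0, 0, 0]
2 nonzero rows, so rank(MC) = 2.

2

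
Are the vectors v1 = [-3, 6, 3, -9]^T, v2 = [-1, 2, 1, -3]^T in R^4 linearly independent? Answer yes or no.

no

Form the matrix with these vectors as rows and row reduce.
R2 ← R2 − (1/3)·R1: [0, 0, 0, 0]
1 nonzero row, so the 2 vectors span a space of dimension 1.
Since 1 < 2, the vectors are linearly dependent.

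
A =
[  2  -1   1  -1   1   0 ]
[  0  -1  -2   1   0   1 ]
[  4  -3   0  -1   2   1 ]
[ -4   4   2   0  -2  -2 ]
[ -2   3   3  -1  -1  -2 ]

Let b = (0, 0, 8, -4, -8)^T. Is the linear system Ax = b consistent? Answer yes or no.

no

Row reduce the augmented matrix [A | b].
R3 ← R3 − (2)·R1: [0, -1, -2, 1, 0, 1, 8]
R4 ← R4 + (2)·R1: [0, 2, 4, -2, 0, -2, -4]
R5 ← R5 + R1: [0, 2, 4, -2, 0, -2, -8]
R3 ← R3 − R2: [0, 0, 0, 0, 0, 0, 8]
R4 ← R4 + (2)·R2: [0, 0, 0, 0, 0, 0, -4]
R5 ← R5 + (2)·R2: [0, 0, 0, 0, 0, 0, -8]
R4 ← R4 + (1/2)·R3: [0, 0, 0, 0, 0, 0, 0]
R5 ← R5 + R3: [0, 0, 0, 0, 0, 0, 0]
The echelon form has 3 nonzero rows; the last pivot sits in the augmented column, so rank(A) = 2 but rank([A|b]) = 3.
Since the ranks differ, the system is inconsistent.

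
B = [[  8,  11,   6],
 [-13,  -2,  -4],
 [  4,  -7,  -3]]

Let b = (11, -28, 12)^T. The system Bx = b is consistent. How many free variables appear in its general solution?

0

Row reduce the augmented matrix [B | b].
R2 ← R2 + (13/8)·R1: [0, 127/8, 23/4, -81/8]
R3 ← R3 − (1/2)·R1: [0, -25/2, -6, 13/2]
R3 ← R3 + (100/127)·R2: [0, 0, -187/127, -187/127]
The echelon form has 3 nonzero rows, and every pivot lies in the first 3 columns, so rank(B) = rank([B|b]) = 3.
The system is consistent.
Free variables = (unknowns) − (rank) = 3 − 3 = 0.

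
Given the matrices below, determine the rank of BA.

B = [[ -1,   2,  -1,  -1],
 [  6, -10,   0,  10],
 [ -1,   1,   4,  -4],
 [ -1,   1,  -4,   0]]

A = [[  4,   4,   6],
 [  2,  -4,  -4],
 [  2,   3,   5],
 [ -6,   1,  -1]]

First compute BA:
[[  4, -16, -18],
 [-56,  74,  66],
 [ 30,   0,  14],
 [-10, -20, -30]]
Now row reduce the product.
R2 ← R2 + (14)·R1: [0, -150, -186]
R3 ← R3 − (15/2)·R1: [0, 120, 149]
R4 ← R4 + (5/2)·R1: [0, -60, -75]
R3 ← R3 + (4/5)·R2: [0, 0, 1/5]
R4 ← R4 − (2/5)·R2: [0, 0, -3/5]
R4 ← R4 + (3)·R3: [0, 0, 0]
3 nonzero rows, so rank(BA) = 3.

3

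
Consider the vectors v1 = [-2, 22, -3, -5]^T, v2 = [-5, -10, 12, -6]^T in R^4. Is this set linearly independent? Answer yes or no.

yes

Form the matrix with these vectors as rows and row reduce.
R2 ← R2 − (5/2)·R1: [0, -65, 39/2, 13/2]
2 nonzero rows, so the 2 vectors span a space of dimension 2.
Since 2 = 2, the vectors are linearly independent.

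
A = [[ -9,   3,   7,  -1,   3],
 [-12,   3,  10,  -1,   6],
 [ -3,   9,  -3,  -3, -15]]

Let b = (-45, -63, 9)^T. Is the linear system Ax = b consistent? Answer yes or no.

yes

Row reduce the augmented matrix [A | b].
R2 ← R2 − (4/3)·R1: [0, -1, 2/3, 1/3, 2, -3]
R3 ← R3 − (1/3)·R1: [0, 8, -16/3, -8/3, -16, 24]
R3 ← R3 + (8)·R2: [0, 0, 0, 0, 0, 0]
The echelon form has 2 nonzero rows, and every pivot lies in the first 5 columns, so rank(A) = rank([A|b]) = 2.
The system is consistent.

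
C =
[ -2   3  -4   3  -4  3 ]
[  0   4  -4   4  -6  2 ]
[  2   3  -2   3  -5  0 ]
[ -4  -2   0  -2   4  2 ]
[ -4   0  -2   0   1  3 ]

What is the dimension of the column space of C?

Row reduce to echelon form.
R3 ← R3 + R1: [0, 6, -6, 6, -9, 3]
R4 ← R4 − (2)·R1: [0, -8, 8, -8, 12, -4]
R5 ← R5 − (2)·R1: [0, -6, 6, -6, 9, -3]
R3 ← R3 − (3/2)·R2: [0, 0, 0, 0, 0, 0]
R4 ← R4 + (2)·R2: [0, 0, 0, 0, 0, 0]
R5 ← R5 + (3/2)·R2: [0, 0, 0, 0, 0, 0]
Echelon form has 2 nonzero rows, so rank(C) = 2.
The column space has dimension equal to the rank: 2.

2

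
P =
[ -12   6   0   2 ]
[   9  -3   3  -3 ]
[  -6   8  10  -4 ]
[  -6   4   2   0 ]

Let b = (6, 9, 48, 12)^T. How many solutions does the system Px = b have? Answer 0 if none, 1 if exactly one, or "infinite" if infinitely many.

Row reduce the augmented matrix [P | b].
R2 ← R2 + (3/4)·R1: [0, 3/2, 3, -3/2, 27/2]
R3 ← R3 − (1/2)·R1: [0, 5, 10, -5, 45]
R4 ← R4 − (1/2)·R1: [0, 1, 2, -1, 9]
R3 ← R3 − (10/3)·R2: [0, 0, 0, 0, 0]
R4 ← R4 − (2/3)·R2: [0, 0, 0, 0, 0]
The echelon form has 2 nonzero rows, and every pivot lies in the first 4 columns, so rank(P) = rank([P|b]) = 2.
The system is consistent.
rank = 2 < 4 unknowns, so there are infinitely many solutions.

infinite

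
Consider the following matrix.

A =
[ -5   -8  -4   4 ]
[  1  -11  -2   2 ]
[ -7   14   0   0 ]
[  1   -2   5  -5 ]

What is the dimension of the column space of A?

Row reduce to echelon form.
R2 ← R2 + (1/5)·R1: [0, -63/5, -14/5, 14/5]
R3 ← R3 − (7/5)·R1: [0, 126/5, 28/5, -28/5]
R4 ← R4 + (1/5)·R1: [0, -18/5, 21/5, -21/5]
R3 ← R3 + (2)·R2: [0, 0, 0, 0]
R4 ← R4 − (2/7)·R2: [0, 0, 5, -5]
Swap R3 ↔ R4
Echelon form has 3 nonzero rows, so rank(A) = 3.
The column space has dimension equal to the rank: 3.

3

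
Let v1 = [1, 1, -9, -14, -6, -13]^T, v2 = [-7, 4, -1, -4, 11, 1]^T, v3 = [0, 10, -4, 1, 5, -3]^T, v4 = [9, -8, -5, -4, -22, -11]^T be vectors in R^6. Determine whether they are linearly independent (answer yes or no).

yes

Form the matrix with these vectors as rows and row reduce.
R2 ← R2 + (7)·R1: [0, 11, -64, -102, -31, -90]
R4 ← R4 − (9)·R1: [0, -17, 76, 122, 32, 106]
R3 ← R3 − (10/11)·R2: [0, 0, 596/11, 1031/11, 365/11, 867/11]
R4 ← R4 + (17/11)·R2: [0, 0, -252/11, -392/11, -175/11, -364/11]
R4 ← R4 + (63/149)·R3: [0, 0, 0, 595/149, -280/149, 35/149]
4 nonzero rows, so the 4 vectors span a space of dimension 4.
Since 4 = 4, the vectors are linearly independent.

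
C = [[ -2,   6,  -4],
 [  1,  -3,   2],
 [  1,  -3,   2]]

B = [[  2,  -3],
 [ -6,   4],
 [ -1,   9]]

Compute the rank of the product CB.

First compute CB:
[[-36,  -6],
 [ 18,   3],
 [ 18,   3]]
Now row reduce the product.
R2 ← R2 + (1/2)·R1: [0, 0]
R3 ← R3 + (1/2)·R1: [0, 0]
1 nonzero row, so rank(CB) = 1.

1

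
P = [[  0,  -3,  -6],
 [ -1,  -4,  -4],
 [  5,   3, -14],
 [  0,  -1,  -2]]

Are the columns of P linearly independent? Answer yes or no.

no

Row reduce P to echelon form.
Swap R1 ↔ R2
R3 ← R3 + (5)·R1: [0, -17, -34]
R3 ← R3 − (17/3)·R2: [0, 0, 0]
R4 ← R4 − (1/3)·R2: [0, 0, 0]
2 pivots among 3 columns.
Only 2 < 3 pivot columns, so the columns are linearly dependent.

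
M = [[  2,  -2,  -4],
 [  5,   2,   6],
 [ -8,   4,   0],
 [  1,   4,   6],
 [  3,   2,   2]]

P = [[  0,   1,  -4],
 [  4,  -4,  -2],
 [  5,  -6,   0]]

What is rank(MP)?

3

First compute MP:
[[-28,  34,  -4],
 [ 38, -39, -24],
 [ 16, -24,  24],
 [ 46, -51, -12],
 [ 18, -17, -16]]
Now row reduce the product.
R2 ← R2 + (19/14)·R1: [0, 50/7, -206/7]
R3 ← R3 + (4/7)·R1: [0, -32/7, 152/7]
R4 ← R4 + (23/14)·R1: [0, 34/7, -130/7]
R5 ← R5 + (9/14)·R1: [0, 34/7, -130/7]
R3 ← R3 + (16/25)·R2: [0, 0, 72/25]
R4 ← R4 − (17/25)·R2: [0, 0, 36/25]
R5 ← R5 − (17/25)·R2: [0, 0, 36/25]
R4 ← R4 − (1/2)·R3: [0, 0, 0]
R5 ← R5 − (1/2)·R3: [0, 0, 0]
3 nonzero rows, so rank(MP) = 3.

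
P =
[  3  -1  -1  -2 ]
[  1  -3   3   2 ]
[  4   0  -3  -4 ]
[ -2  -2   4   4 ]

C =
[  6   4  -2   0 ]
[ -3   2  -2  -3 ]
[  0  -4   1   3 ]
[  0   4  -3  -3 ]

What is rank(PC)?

2

First compute PC:
[[ 21,   6,   1,   6],
 [ 15,  -6,   1,  12],
 [ 24,  12,   1,   3],
 [ -6, -12,   0,   6]]
Now row reduce the product.
R2 ← R2 − (5/7)·R1: [0, -72/7, 2/7, 54/7]
R3 ← R3 − (8/7)·R1: [0, 36/7, -1/7, -27/7]
R4 ← R4 + (2/7)·R1: [0, -72/7, 2/7, 54/7]
R3 ← R3 + (1/2)·R2: [0, 0, 0, 0]
R4 ← R4 − R2: [0, 0, 0, 0]
2 nonzero rows, so rank(PC) = 2.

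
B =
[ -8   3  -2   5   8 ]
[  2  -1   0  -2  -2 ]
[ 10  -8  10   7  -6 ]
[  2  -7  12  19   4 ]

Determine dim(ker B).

2

Row reduce to echelon form.
R2 ← R2 + (1/4)·R1: [0, -1/4, -1/2, -3/4, 0]
R3 ← R3 + (5/4)·R1: [0, -17/4, 15/2, 53/4, 4]
R4 ← R4 + (1/4)·R1: [0, -25/4, 23/2, 81/4, 6]
R3 ← R3 − (17)·R2: [0, 0, 16, 26, 4]
R4 ← R4 − (25)·R2: [0, 0, 24, 39, 6]
R4 ← R4 − (3/2)·R3: [0, 0, 0, 0, 0]
3 nonzero rows, so rank(B) = 3.
B has 5 columns; by rank–nullity, nullity = 5 − 3 = 2.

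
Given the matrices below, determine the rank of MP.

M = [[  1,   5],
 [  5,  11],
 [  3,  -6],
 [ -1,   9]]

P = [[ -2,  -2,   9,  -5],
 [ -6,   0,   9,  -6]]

First compute MP:
[[-32,  -2,  54, -35],
 [-76, -10, 144, -91],
 [ 30,  -6, -27,  21],
 [-52,   2,  72, -49]]
Now row reduce the product.
R2 ← R2 − (19/8)·R1: [0, -21/4, 63/4, -63/8]
R3 ← R3 + (15/16)·R1: [0, -63/8, 189/8, -189/16]
R4 ← R4 − (13/8)·R1: [0, 21/4, -63/4, 63/8]
R3 ← R3 − (3/2)·R2: [0, 0, 0, 0]
R4 ← R4 + R2: [0, 0, 0, 0]
2 nonzero rows, so rank(MP) = 2.

2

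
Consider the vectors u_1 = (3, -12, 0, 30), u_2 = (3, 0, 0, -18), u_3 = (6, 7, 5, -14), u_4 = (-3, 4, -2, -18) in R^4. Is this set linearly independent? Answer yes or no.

no

Form the matrix with these vectors as rows and row reduce.
R2 ← R2 − R1: [0, 12, 0, -48]
R3 ← R3 − (2)·R1: [0, 31, 5, -74]
R4 ← R4 + R1: [0, -8, -2, 12]
R3 ← R3 − (31/12)·R2: [0, 0, 5, 50]
R4 ← R4 + (2/3)·R2: [0, 0, -2, -20]
R4 ← R4 + (2/5)·R3: [0, 0, 0, 0]
3 nonzero rows, so the 4 vectors span a space of dimension 3.
Since 3 < 4, the vectors are linearly dependent.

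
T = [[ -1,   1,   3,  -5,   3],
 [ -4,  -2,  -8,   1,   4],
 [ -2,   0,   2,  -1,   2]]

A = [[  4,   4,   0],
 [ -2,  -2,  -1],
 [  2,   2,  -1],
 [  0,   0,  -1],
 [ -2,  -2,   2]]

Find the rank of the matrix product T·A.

2

First compute TA:
[[ -6,  -6,   7],
 [-36, -36,  17],
 [ -8,  -8,   3]]
Now row reduce the product.
R2 ← R2 − (6)·R1: [0, 0, -25]
R3 ← R3 − (4/3)·R1: [0, 0, -19/3]
R3 ← R3 − (19/75)·R2: [0, 0, 0]
2 nonzero rows, so rank(TA) = 2.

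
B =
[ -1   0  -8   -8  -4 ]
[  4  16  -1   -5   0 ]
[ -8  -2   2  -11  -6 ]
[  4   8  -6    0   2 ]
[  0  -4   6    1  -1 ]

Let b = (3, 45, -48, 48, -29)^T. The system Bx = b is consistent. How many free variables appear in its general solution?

Row reduce the augmented matrix [B | b].
R2 ← R2 + (4)·R1: [0, 16, -33, -37, -16, 57]
R3 ← R3 − (8)·R1: [0, -2, 66, 53, 26, -72]
R4 ← R4 + (4)·R1: [0, 8, -38, -32, -14, 60]
R3 ← R3 + (1/8)·R2: [0, 0, 495/8, 387/8, 24, -519/8]
R4 ← R4 − (1/2)·R2: [0, 0, -43/2, -27/2, -6, 63/2]
R5 ← R5 + (1/4)·R2: [0, 0, -9/4, -33/4, -5, -59/4]
R4 ← R4 + (172/495)·R3: [0, 0, 0, 182/55, 386/165, 1478/165]
R5 ← R5 + (2/55)·R3: [0, 0, 0, -357/55, -227/55, -941/55]
R5 ← R5 + (51/26)·R4: [0, 0, 0, 0, 6/13, 6/13]
The echelon form has 5 nonzero rows, and every pivot lies in the first 5 columns, so rank(B) = rank([B|b]) = 5.
The system is consistent.
Free variables = (unknowns) − (rank) = 5 − 5 = 0.

0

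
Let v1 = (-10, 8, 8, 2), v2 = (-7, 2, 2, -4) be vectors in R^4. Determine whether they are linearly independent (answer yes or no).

yes

Form the matrix with these vectors as rows and row reduce.
R2 ← R2 − (7/10)·R1: [0, -18/5, -18/5, -27/5]
2 nonzero rows, so the 2 vectors span a space of dimension 2.
Since 2 = 2, the vectors are linearly independent.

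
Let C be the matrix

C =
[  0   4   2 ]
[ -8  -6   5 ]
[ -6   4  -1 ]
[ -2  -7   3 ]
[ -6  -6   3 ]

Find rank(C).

3

Row reduce to echelon form.
Swap R1 ↔ R2
R3 ← R3 − (3/4)·R1: [0, 17/2, -19/4]
R4 ← R4 − (1/4)·R1: [0, -11/2, 7/4]
R5 ← R5 − (3/4)·R1: [0, -3/2, -3/4]
R3 ← R3 − (17/8)·R2: [0, 0, -9]
R4 ← R4 + (11/8)·R2: [0, 0, 9/2]
R5 ← R5 + (3/8)·R2: [0, 0, 0]
R4 ← R4 + (1/2)·R3: [0, 0, 0]
Echelon form has 3 nonzero rows, so rank(C) = 3.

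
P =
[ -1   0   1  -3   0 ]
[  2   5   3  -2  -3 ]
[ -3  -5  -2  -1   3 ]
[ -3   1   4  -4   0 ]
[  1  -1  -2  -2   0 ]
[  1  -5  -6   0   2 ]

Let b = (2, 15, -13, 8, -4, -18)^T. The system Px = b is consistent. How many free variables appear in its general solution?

Row reduce the augmented matrix [P | b].
R2 ← R2 + (2)·R1: [0, 5, 5, -8, -3, 19]
R3 ← R3 − (3)·R1: [0, -5, -5, 8, 3, -19]
R4 ← R4 − (3)·R1: [0, 1, 1, 5, 0, 2]
R5 ← R5 + R1: [0, -1, -1, -5, 0, -2]
R6 ← R6 + R1: [0, -5, -5, -3, 2, -16]
R3 ← R3 + R2: [0, 0, 0, 0, 0, 0]
R4 ← R4 − (1/5)·R2: [0, 0, 0, 33/5, 3/5, -9/5]
R5 ← R5 + (1/5)·R2: [0, 0, 0, -33/5, -3/5, 9/5]
R6 ← R6 + R2: [0, 0, 0, -11, -1, 3]
Swap R3 ↔ R4
R5 ← R5 + R3: [0, 0, 0, 0, 0, 0]
R6 ← R6 + (5/3)·R3: [0, 0, 0, 0, 0, 0]
The echelon form has 3 nonzero rows, and every pivot lies in the first 5 columns, so rank(P) = rank([P|b]) = 3.
The system is consistent.
Free variables = (unknowns) − (rank) = 5 − 3 = 2.

2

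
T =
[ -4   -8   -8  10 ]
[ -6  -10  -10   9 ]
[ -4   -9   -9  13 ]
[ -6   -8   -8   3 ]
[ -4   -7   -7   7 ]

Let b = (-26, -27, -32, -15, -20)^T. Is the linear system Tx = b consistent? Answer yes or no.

yes

Row reduce the augmented matrix [T | b].
R2 ← R2 − (3/2)·R1: [0, 2, 2, -6, 12]
R3 ← R3 − R1: [0, -1, -1, 3, -6]
R4 ← R4 − (3/2)·R1: [0, 4, 4, -12, 24]
R5 ← R5 − R1: [0, 1, 1, -3, 6]
R3 ← R3 + (1/2)·R2: [0, 0, 0, 0, 0]
R4 ← R4 − (2)·R2: [0, 0, 0, 0, 0]
R5 ← R5 − (1/2)·R2: [0, 0, 0, 0, 0]
The echelon form has 2 nonzero rows, and every pivot lies in the first 4 columns, so rank(T) = rank([T|b]) = 2.
The system is consistent.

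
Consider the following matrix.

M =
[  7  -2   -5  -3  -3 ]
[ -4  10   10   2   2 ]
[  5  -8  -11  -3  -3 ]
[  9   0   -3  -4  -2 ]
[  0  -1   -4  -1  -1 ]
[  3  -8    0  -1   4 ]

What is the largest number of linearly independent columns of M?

Row reduce to echelon form.
R2 ← R2 + (4/7)·R1: [0, 62/7, 50/7, 2/7, 2/7]
R3 ← R3 − (5/7)·R1: [0, -46/7, -52/7, -6/7, -6/7]
R4 ← R4 − (9/7)·R1: [0, 18/7, 24/7, -1/7, 13/7]
R6 ← R6 − (3/7)·R1: [0, -50/7, 15/7, 2/7, 37/7]
R3 ← R3 + (23/31)·R2: [0, 0, -66/31, -20/31, -20/31]
R4 ← R4 − (9/31)·R2: [0, 0, 42/31, -7/31, 55/31]
R5 ← R5 + (7/62)·R2: [0, 0, -99/31, -30/31, -30/31]
R6 ← R6 + (25/31)·R2: [0, 0, 245/31, 16/31, 171/31]
R4 ← R4 + (7/11)·R3: [0, 0, 0, -7/11, 15/11]
R5 ← R5 − (3/2)·R3: [0, 0, 0, 0, 0]
R6 ← R6 + (245/66)·R3: [0, 0, 0, -62/33, 103/33]
R6 ← R6 − (62/21)·R4: [0, 0, 0, 0, -19/21]
Swap R5 ↔ R6
Echelon form has 5 nonzero rows, so rank(M) = 5.
The rank gives the maximum number of linearly independent columns: 5.

5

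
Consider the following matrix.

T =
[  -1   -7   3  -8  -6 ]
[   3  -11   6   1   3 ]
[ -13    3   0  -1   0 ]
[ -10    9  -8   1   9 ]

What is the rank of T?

4

Row reduce to echelon form.
R2 ← R2 + (3)·R1: [0, -32, 15, -23, -15]
R3 ← R3 − (13)·R1: [0, 94, -39, 103, 78]
R4 ← R4 − (10)·R1: [0, 79, -38, 81, 69]
R3 ← R3 + (47/16)·R2: [0, 0, 81/16, 567/16, 543/16]
R4 ← R4 + (79/32)·R2: [0, 0, -31/32, 775/32, 1023/32]
R4 ← R4 + (31/162)·R3: [0, 0, 0, 31, 2077/54]
Echelon form has 4 nonzero rows, so rank(T) = 4.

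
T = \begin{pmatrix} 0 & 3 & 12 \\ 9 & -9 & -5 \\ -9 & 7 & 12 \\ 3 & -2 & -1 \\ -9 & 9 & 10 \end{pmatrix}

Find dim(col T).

3

Row reduce to echelon form.
Swap R1 ↔ R2
R3 ← R3 + R1: [0, -2, 7]
R4 ← R4 − (1/3)·R1: [0, 1, 2/3]
R5 ← R5 + R1: [0, 0, 5]
R3 ← R3 + (2/3)·R2: [0, 0, 15]
R4 ← R4 − (1/3)·R2: [0, 0, -10/3]
R4 ← R4 + (2/9)·R3: [0, 0, 0]
R5 ← R5 − (1/3)·R3: [0, 0, 0]
Echelon form has 3 nonzero rows, so rank(T) = 3.
The column space has dimension equal to the rank: 3.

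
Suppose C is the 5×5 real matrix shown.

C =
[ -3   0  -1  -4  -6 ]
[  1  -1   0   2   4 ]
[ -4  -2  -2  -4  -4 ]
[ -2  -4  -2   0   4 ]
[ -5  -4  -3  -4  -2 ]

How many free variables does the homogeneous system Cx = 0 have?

3

Row reduce to echelon form.
R2 ← R2 + (1/3)·R1: [0, -1, -1/3, 2/3, 2]
R3 ← R3 − (4/3)·R1: [0, -2, -2/3, 4/3, 4]
R4 ← R4 − (2/3)·R1: [0, -4, -4/3, 8/3, 8]
R5 ← R5 − (5/3)·R1: [0, -4, -4/3, 8/3, 8]
R3 ← R3 − (2)·R2: [0, 0, 0, 0, 0]
R4 ← R4 − (4)·R2: [0, 0, 0, 0, 0]
R5 ← R5 − (4)·R2: [0, 0, 0, 0, 0]
2 nonzero rows, so rank(C) = 2.
C has 5 columns; by rank–nullity, nullity = 5 − 2 = 3.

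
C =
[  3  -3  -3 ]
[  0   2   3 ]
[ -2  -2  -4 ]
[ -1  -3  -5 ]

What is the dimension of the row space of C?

Row reduce to echelon form.
R3 ← R3 + (2/3)·R1: [0, -4, -6]
R4 ← R4 + (1/3)·R1: [0, -4, -6]
R3 ← R3 + (2)·R2: [0, 0, 0]
R4 ← R4 + (2)·R2: [0, 0, 0]
Echelon form has 2 nonzero rows, so rank(C) = 2.
The row space has dimension equal to the rank: 2.

2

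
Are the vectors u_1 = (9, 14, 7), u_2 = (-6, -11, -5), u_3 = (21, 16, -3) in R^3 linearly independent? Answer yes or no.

yes

Form the matrix with these vectors as rows and row reduce.
R2 ← R2 + (2/3)·R1: [0, -5/3, -1/3]
R3 ← R3 − (7/3)·R1: [0, -50/3, -58/3]
R3 ← R3 − (10)·R2: [0, 0, -16]
3 nonzero rows, so the 3 vectors span a space of dimension 3.
Since 3 = 3, the vectors are linearly independent.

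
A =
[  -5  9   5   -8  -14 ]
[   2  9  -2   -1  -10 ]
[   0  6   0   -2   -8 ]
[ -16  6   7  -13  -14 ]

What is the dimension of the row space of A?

Row reduce to echelon form.
R2 ← R2 + (2/5)·R1: [0, 63/5, 0, -21/5, -78/5]
R4 ← R4 − (16/5)·R1: [0, -114/5, -9, 63/5, 154/5]
R3 ← R3 − (10/21)·R2: [0, 0, 0, 0, -4/7]
R4 ← R4 + (38/21)·R2: [0, 0, -9, 5, 18/7]
Swap R3 ↔ R4
Echelon form has 4 nonzero rows, so rank(A) = 4.
The row space has dimension equal to the rank: 4.

4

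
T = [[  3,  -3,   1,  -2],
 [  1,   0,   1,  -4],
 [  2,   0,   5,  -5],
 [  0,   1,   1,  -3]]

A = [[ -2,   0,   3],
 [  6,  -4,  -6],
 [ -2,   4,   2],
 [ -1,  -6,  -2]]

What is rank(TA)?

First compute TA:
[[-24,  28,  33],
 [  0,  28,  13],
 [ -9,  50,  26],
 [  7,  18,   2]]
Now row reduce the product.
R3 ← R3 − (3/8)·R1: [0, 79/2, 109/8]
R4 ← R4 + (7/24)·R1: [0, 157/6, 93/8]
R3 ← R3 − (79/56)·R2: [0, 0, -33/7]
R4 ← R4 − (157/168)·R2: [0, 0, -11/21]
R4 ← R4 − (1/9)·R3: [0, 0, 0]
3 nonzero rows, so rank(TA) = 3.

3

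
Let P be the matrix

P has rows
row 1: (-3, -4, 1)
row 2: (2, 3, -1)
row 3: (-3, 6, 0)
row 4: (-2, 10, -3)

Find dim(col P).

Row reduce to echelon form.
R2 ← R2 + (2/3)·R1: [0, 1/3, -1/3]
R3 ← R3 − R1: [0, 10, -1]
R4 ← R4 − (2/3)·R1: [0, 38/3, -11/3]
R3 ← R3 − (30)·R2: [0, 0, 9]
R4 ← R4 − (38)·R2: [0, 0, 9]
R4 ← R4 − R3: [0, 0, 0]
Echelon form has 3 nonzero rows, so rank(P) = 3.
The column space has dimension equal to the rank: 3.

3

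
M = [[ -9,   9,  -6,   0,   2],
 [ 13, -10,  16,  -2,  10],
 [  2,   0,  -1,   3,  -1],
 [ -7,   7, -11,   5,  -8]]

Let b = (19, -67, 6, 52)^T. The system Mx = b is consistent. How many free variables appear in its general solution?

Row reduce the augmented matrix [M | b].
R2 ← R2 + (13/9)·R1: [0, 3, 22/3, -2, 116/9, -356/9]
R3 ← R3 + (2/9)·R1: [0, 2, -7/3, 3, -5/9, 92/9]
R4 ← R4 − (7/9)·R1: [0, 0, -19/3, 5, -86/9, 335/9]
R3 ← R3 − (2/3)·R2: [0, 0, -65/9, 13/3, -247/27, 988/27]
R4 ← R4 − (57/65)·R3: [0, 0, 0, 6/5, -23/15, 77/15]
The echelon form has 4 nonzero rows, and every pivot lies in the first 5 columns, so rank(M) = rank([M|b]) = 4.
The system is consistent.
Free variables = (unknowns) − (rank) = 5 − 4 = 1.

1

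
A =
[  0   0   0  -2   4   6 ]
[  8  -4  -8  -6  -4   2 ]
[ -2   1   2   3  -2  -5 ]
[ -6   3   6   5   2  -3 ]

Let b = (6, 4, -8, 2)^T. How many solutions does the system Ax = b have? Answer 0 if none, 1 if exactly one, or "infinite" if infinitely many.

0

Row reduce the augmented matrix [A | b].
Swap R1 ↔ R2
R3 ← R3 + (1/4)·R1: [0, 0, 0, 3/2, -3, -9/2, -7]
R4 ← R4 + (3/4)·R1: [0, 0, 0, 1/2, -1, -3/2, 5]
R3 ← R3 + (3/4)·R2: [0, 0, 0, 0, 0, 0, -5/2]
R4 ← R4 + (1/4)·R2: [0, 0, 0, 0, 0, 0, 13/2]
R4 ← R4 + (13/5)·R3: [0, 0, 0, 0, 0, 0, 0]
The echelon form has 3 nonzero rows; the last pivot sits in the augmented column, so rank(A) = 2 but rank([A|b]) = 3.
Since the ranks differ, the system is inconsistent.
It has no solutions.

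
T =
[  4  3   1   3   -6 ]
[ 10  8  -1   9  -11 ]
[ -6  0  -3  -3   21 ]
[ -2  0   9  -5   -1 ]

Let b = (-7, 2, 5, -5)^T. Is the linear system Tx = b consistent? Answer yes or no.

no

Row reduce the augmented matrix [T | b].
R2 ← R2 − (5/2)·R1: [0, 1/2, -7/2, 3/2, 4, 39/2]
R3 ← R3 + (3/2)·R1: [0, 9/2, -3/2, 3/2, 12, -11/2]
R4 ← R4 + (1/2)·R1: [0, 3/2, 19/2, -7/2, -4, -17/2]
R3 ← R3 − (9)·R2: [0, 0, 30, -12, -24, -181]
R4 ← R4 − (3)·R2: [0, 0, 20, -8, -16, -67]
R4 ← R4 − (2/3)·R3: [0, 0, 0, 0, 0, 161/3]
The echelon form has 4 nonzero rows; the last pivot sits in the augmented column, so rank(T) = 3 but rank([T|b]) = 4.
Since the ranks differ, the system is inconsistent.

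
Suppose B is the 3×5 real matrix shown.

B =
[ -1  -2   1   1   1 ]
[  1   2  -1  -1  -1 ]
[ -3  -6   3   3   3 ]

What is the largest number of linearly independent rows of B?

Row reduce to echelon form.
R2 ← R2 + R1: [0, 0, 0, 0, 0]
R3 ← R3 − (3)·R1: [0, 0, 0, 0, 0]
Echelon form has 1 nonzero row, so rank(B) = 1.
The rank gives the maximum number of linearly independent rows: 1.

1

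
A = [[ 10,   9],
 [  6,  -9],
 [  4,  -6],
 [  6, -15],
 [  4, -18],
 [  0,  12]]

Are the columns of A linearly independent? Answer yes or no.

yes

Row reduce A to echelon form.
R2 ← R2 − (3/5)·R1: [0, -72/5]
R3 ← R3 − (2/5)·R1: [0, -48/5]
R4 ← R4 − (3/5)·R1: [0, -102/5]
R5 ← R5 − (2/5)·R1: [0, -108/5]
R3 ← R3 − (2/3)·R2: [0, 0]
R4 ← R4 − (17/12)·R2: [0, 0]
R5 ← R5 − (3/2)·R2: [0, 0]
R6 ← R6 + (5/6)·R2: [0, 0]
2 pivots among 2 columns.
Every column is a pivot column, so the columns are linearly independent.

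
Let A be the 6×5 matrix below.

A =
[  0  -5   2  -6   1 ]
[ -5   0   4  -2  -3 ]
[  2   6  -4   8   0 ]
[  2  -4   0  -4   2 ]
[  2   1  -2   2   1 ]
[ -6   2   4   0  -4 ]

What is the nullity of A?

3

Row reduce to echelon form.
Swap R1 ↔ R2
R3 ← R3 + (2/5)·R1: [0, 6, -12/5, 36/5, -6/5]
R4 ← R4 + (2/5)·R1: [0, -4, 8/5, -24/5, 4/5]
R5 ← R5 + (2/5)·R1: [0, 1, -2/5, 6/5, -1/5]
R6 ← R6 − (6/5)·R1: [0, 2, -4/5, 12/5, -2/5]
R3 ← R3 + (6/5)·R2: [0, 0, 0, 0, 0]
R4 ← R4 − (4/5)·R2: [0, 0, 0, 0, 0]
R5 ← R5 + (1/5)·R2: [0, 0, 0, 0, 0]
R6 ← R6 + (2/5)·R2: [0, 0, 0, 0, 0]
2 nonzero rows, so rank(A) = 2.
A has 5 columns; by rank–nullity, nullity = 5 − 2 = 3.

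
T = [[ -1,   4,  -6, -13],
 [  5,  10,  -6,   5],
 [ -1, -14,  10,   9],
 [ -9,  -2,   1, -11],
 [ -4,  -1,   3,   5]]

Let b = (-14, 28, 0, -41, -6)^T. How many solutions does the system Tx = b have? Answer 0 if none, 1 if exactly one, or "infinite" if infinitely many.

Row reduce the augmented matrix [T | b].
R2 ← R2 + (5)·R1: [0, 30, -36, -60, -42]
R3 ← R3 − R1: [0, -18, 16, 22, 14]
R4 ← R4 − (9)·R1: [0, -38, 55, 106, 85]
R5 ← R5 − (4)·R1: [0, -17, 27, 57, 50]
R3 ← R3 + (3/5)·R2: [0, 0, -28/5, -14, -56/5]
R4 ← R4 + (19/15)·R2: [0, 0, 47/5, 30, 159/5]
R5 ← R5 + (17/30)·R2: [0, 0, 33/5, 23, 131/5]
R4 ← R4 + (47/28)·R3: [0, 0, 0, 13/2, 13]
R5 ← R5 + (33/28)·R3: [0, 0, 0, 13/2, 13]
R5 ← R5 − R4: [0, 0, 0, 0, 0]
The echelon form has 4 nonzero rows, and every pivot lies in the first 4 columns, so rank(T) = rank([T|b]) = 4.
The system is consistent.
rank = 4 = number of unknowns, so the solution is unique.

1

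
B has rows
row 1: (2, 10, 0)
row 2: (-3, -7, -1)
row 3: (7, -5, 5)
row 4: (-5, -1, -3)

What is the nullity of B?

Row reduce to echelon form.
R2 ← R2 + (3/2)·R1: [0, 8, -1]
R3 ← R3 − (7/2)·R1: [0, -40, 5]
R4 ← R4 + (5/2)·R1: [0, 24, -3]
R3 ← R3 + (5)·R2: [0, 0, 0]
R4 ← R4 − (3)·R2: [0, 0, 0]
2 nonzero rows, so rank(B) = 2.
B has 3 columns; by rank–nullity, nullity = 3 − 2 = 1.

1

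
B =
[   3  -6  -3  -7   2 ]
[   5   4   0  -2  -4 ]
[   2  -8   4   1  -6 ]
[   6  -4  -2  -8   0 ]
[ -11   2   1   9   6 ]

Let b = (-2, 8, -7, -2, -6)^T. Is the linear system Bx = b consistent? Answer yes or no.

Row reduce the augmented matrix [B | b].
R2 ← R2 − (5/3)·R1: [0, 14, 5, 29/3, -22/3, 34/3]
R3 ← R3 − (2/3)·R1: [0, -4, 6, 17/3, -22/3, -17/3]
R4 ← R4 − (2)·R1: [0, 8, 4, 6, -4, 2]
R5 ← R5 + (11/3)·R1: [0, -20, -10, -50/3, 40/3, -40/3]
R3 ← R3 + (2/7)·R2: [0, 0, 52/7, 59/7, -66/7, -17/7]
R4 ← R4 − (4/7)·R2: [0, 0, 8/7, 10/21, 4/21, -94/21]
R5 ← R5 + (10/7)·R2: [0, 0, -20/7, -20/7, 20/7, 20/7]
R4 ← R4 − (2/13)·R3: [0, 0, 0, -32/39, 64/39, -160/39]
R5 ← R5 + (5/13)·R3: [0, 0, 0, 5/13, -10/13, 25/13]
R5 ← R5 + (15/32)·R4: [0, 0, 0, 0, 0, 0]
The echelon form has 4 nonzero rows, and every pivot lies in the first 5 columns, so rank(B) = rank([B|b]) = 4.
The system is consistent.

yes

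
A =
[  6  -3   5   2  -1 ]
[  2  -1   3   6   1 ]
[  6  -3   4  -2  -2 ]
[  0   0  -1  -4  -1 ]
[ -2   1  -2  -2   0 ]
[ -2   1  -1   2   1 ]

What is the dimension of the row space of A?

Row reduce to echelon form.
R2 ← R2 − (1/3)·R1: [0, 0, 4/3, 16/3, 4/3]
R3 ← R3 − R1: [0, 0, -1, -4, -1]
R5 ← R5 + (1/3)·R1: [0, 0, -1/3, -4/3, -1/3]
R6 ← R6 + (1/3)·R1: [0, 0, 2/3, 8/3, 2/3]
R3 ← R3 + (3/4)·R2: [0, 0, 0, 0, 0]
R4 ← R4 + (3/4)·R2: [0, 0, 0, 0, 0]
R5 ← R5 + (1/4)·R2: [0, 0, 0, 0, 0]
R6 ← R6 − (1/2)·R2: [0, 0, 0, 0, 0]
Echelon form has 2 nonzero rows, so rank(A) = 2.
The row space has dimension equal to the rank: 2.

2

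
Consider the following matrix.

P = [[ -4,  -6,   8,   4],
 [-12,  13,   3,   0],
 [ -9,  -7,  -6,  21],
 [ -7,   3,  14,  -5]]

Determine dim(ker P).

1

Row reduce to echelon form.
R2 ← R2 − (3)·R1: [0, 31, -21, -12]
R3 ← R3 − (9/4)·R1: [0, 13/2, -24, 12]
R4 ← R4 − (7/4)·R1: [0, 27/2, 0, -12]
R3 ← R3 − (13/62)·R2: [0, 0, -1215/62, 450/31]
R4 ← R4 − (27/62)·R2: [0, 0, 567/62, -210/31]
R4 ← R4 + (7/15)·R3: [0, 0, 0, 0]
3 nonzero rows, so rank(P) = 3.
P has 4 columns; by rank–nullity, nullity = 4 − 3 = 1.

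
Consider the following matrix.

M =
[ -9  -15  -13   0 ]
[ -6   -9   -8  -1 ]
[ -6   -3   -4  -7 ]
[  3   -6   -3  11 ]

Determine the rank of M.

2

Row reduce to echelon form.
R2 ← R2 − (2/3)·R1: [0, 1, 2/3, -1]
R3 ← R3 − (2/3)·R1: [0, 7, 14/3, -7]
R4 ← R4 + (1/3)·R1: [0, -11, -22/3, 11]
R3 ← R3 − (7)·R2: [0, 0, 0, 0]
R4 ← R4 + (11)·R2: [0, 0, 0, 0]
Echelon form has 2 nonzero rows, so rank(M) = 2.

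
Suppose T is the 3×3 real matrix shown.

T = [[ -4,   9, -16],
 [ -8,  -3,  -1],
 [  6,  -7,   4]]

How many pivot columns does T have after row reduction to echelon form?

Row reduce to echelon form.
R2 ← R2 − (2)·R1: [0, -21, 31]
R3 ← R3 + (3/2)·R1: [0, 13/2, -20]
R3 ← R3 + (13/42)·R2: [0, 0, -437/42]
Echelon form has 3 nonzero rows, so rank(T) = 3.
Each nonzero row contributes one pivot column: 3 pivot columns.

3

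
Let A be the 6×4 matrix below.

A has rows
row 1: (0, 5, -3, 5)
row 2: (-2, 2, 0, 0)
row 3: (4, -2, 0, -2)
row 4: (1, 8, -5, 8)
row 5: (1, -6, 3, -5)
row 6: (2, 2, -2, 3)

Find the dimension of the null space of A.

0

Row reduce to echelon form.
Swap R1 ↔ R2
R3 ← R3 + (2)·R1: [0, 2, 0, -2]
R4 ← R4 + (1/2)·R1: [0, 9, -5, 8]
R5 ← R5 + (1/2)·R1: [0, -5, 3, -5]
R6 ← R6 + R1: [0, 4, -2, 3]
R3 ← R3 − (2/5)·R2: [0, 0, 6/5, -4]
R4 ← R4 − (9/5)·R2: [0, 0, 2/5, -1]
R5 ← R5 + R2: [0, 0, 0, 0]
R6 ← R6 − (4/5)·R2: [0, 0, 2/5, -1]
R4 ← R4 − (1/3)·R3: [0, 0, 0, 1/3]
R6 ← R6 − (1/3)·R3: [0, 0, 0, 1/3]
R6 ← R6 − R4: [0, 0, 0, 0]
4 nonzero rows, so rank(A) = 4.
A has 4 columns; by rank–nullity, nullity = 4 − 4 = 0.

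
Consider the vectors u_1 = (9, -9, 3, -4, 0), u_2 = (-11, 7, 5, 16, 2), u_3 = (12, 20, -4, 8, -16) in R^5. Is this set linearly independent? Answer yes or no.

yes

Form the matrix with these vectors as rows and row reduce.
R2 ← R2 + (11/9)·R1: [0, -4, 26/3, 100/9, 2]
R3 ← R3 − (4/3)·R1: [0, 32, -8, 40/3, -16]
R3 ← R3 + (8)·R2: [0, 0, 184/3, 920/9, 0]
3 nonzero rows, so the 3 vectors span a space of dimension 3.
Since 3 = 3, the vectors are linearly independent.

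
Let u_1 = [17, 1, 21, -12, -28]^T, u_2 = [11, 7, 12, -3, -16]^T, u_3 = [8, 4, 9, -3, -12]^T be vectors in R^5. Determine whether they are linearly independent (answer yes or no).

no

Form the matrix with these vectors as rows and row reduce.
R2 ← R2 − (11/17)·R1: [0, 108/17, -27/17, 81/17, 36/17]
R3 ← R3 − (8/17)·R1: [0, 60/17, -15/17, 45/17, 20/17]
R3 ← R3 − (5/9)·R2: [0, 0, 0, 0, 0]
2 nonzero rows, so the 3 vectors span a space of dimension 2.
Since 2 < 3, the vectors are linearly dependent.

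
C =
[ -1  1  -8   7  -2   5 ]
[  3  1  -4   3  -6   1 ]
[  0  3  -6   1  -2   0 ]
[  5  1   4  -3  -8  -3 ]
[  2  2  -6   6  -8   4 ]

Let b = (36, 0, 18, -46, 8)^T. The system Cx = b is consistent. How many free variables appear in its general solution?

Row reduce the augmented matrix [C | b].
R2 ← R2 + (3)·R1: [0, 4, -28, 24, -12, 16, 108]
R4 ← R4 + (5)·R1: [0, 6, -36, 32, -18, 22, 134]
R5 ← R5 + (2)·R1: [0, 4, -22, 20, -12, 14, 80]
R3 ← R3 − (3/4)·R2: [0, 0, 15, -17, 7, -12, -63]
R4 ← R4 − (3/2)·R2: [0, 0, 6, -4, 0, -2, -28]
R5 ← R5 − R2: [0, 0, 6, -4, 0, -2, -28]
R4 ← R4 − (2/5)·R3: [0, 0, 0, 14/5, -14/5, 14/5, -14/5]
R5 ← R5 − (2/5)·R3: [0, 0, 0, 14/5, -14/5, 14/5, -14/5]
R5 ← R5 − R4: [0, 0, 0, 0, 0, 0, 0]
The echelon form has 4 nonzero rows, and every pivot lies in the first 6 columns, so rank(C) = rank([C|b]) = 4.
The system is consistent.
Free variables = (unknowns) − (rank) = 6 − 4 = 2.

2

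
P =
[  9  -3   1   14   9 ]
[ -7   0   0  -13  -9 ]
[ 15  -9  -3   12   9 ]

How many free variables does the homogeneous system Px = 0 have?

Row reduce to echelon form.
R2 ← R2 + (7/9)·R1: [0, -7/3, 7/9, -19/9, -2]
R3 ← R3 − (5/3)·R1: [0, -4, -14/3, -34/3, -6]
R3 ← R3 − (12/7)·R2: [0, 0, -6, -54/7, -18/7]
3 nonzero rows, so rank(P) = 3.
P has 5 columns; by rank–nullity, nullity = 5 − 3 = 2.

2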